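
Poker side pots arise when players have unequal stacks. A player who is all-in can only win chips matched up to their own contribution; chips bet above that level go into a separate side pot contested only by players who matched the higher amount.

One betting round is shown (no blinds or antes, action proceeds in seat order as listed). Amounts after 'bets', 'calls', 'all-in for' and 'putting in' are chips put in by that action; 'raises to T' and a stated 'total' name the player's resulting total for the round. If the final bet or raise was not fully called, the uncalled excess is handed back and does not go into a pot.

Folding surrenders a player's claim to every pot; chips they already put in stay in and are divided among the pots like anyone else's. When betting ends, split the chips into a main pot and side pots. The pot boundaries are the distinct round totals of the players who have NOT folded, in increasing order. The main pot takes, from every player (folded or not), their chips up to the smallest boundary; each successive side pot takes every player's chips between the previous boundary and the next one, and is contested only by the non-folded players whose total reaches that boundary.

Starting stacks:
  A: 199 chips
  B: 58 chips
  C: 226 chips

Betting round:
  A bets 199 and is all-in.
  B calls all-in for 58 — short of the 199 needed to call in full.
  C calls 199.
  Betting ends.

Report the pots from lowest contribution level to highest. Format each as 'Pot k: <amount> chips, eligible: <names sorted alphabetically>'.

Contributions: A=199, B=58, C=199
Pot levels (distinct totals of non-folded players): 58, 199
Layer 1-58: 58 each from A, B, C = 58*3 = 174 chips; eligible A, B, C
Layer 59-199: 141 each from A, C = 141*2 = 282 chips; eligible A, C

Pot 1: 174 chips, eligible: A, B, C
Pot 2: 282 chips, eligible: A, C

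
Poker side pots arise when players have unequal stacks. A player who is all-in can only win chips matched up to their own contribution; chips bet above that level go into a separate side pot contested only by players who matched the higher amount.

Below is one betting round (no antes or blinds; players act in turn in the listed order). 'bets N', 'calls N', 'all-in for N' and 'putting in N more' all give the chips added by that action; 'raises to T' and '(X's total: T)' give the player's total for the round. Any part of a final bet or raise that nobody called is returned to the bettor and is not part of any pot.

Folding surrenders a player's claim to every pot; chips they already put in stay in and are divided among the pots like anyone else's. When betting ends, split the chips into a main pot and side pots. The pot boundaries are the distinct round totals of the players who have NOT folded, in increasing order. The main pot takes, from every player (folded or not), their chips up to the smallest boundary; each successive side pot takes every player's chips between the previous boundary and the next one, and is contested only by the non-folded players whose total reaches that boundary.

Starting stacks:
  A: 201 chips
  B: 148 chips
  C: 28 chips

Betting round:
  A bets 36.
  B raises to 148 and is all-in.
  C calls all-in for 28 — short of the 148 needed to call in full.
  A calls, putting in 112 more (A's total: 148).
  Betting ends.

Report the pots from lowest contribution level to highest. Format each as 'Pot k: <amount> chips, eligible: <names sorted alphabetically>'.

Contributions: A=148, B=148, C=28
Pot levels (distinct totals of non-folded players): 28, 148
Layer 1-28: 28 each from A, B, C = 28*3 = 84 chips; eligible A, B, C
Layer 29-148: 120 each from A, B = 120*2 = 240 chips; eligible A, B

Pot 1: 84 chips, eligible: A, B, C
Pot 2: 240 chips, eligible: A, B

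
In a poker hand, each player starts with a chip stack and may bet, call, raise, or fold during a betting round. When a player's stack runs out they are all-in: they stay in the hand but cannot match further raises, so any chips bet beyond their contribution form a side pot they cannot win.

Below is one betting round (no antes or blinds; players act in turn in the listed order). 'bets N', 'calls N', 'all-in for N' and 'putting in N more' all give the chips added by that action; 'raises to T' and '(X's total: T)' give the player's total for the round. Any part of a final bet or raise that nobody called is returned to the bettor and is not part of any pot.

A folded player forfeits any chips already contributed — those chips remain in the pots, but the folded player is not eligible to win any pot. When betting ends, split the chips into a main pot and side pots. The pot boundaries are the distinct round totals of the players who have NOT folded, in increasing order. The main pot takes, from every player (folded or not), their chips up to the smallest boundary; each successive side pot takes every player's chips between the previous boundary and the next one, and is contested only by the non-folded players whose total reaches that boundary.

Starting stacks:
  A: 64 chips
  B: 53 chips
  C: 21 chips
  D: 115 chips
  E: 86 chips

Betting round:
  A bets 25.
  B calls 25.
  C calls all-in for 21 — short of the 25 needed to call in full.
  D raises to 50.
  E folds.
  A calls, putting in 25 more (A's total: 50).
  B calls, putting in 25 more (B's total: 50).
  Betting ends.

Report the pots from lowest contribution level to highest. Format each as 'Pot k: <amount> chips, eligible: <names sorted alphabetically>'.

Pot 1: 84 chips, eligible: A, B, C, D
Pot 2: 87 chips, eligible: A, B, D

Derivation:
Contributions: A=50, B=50, C=21, D=50
Folded: E
Pot levels (distinct totals of non-folded players): 21, 50
Layer 1-21: 21 each from A, B, C, D = 21*4 = 84 chips; eligible A, B, C, D
Layer 22-50: 29 each from A, B, D = 29*3 = 87 chips; eligible A, B, D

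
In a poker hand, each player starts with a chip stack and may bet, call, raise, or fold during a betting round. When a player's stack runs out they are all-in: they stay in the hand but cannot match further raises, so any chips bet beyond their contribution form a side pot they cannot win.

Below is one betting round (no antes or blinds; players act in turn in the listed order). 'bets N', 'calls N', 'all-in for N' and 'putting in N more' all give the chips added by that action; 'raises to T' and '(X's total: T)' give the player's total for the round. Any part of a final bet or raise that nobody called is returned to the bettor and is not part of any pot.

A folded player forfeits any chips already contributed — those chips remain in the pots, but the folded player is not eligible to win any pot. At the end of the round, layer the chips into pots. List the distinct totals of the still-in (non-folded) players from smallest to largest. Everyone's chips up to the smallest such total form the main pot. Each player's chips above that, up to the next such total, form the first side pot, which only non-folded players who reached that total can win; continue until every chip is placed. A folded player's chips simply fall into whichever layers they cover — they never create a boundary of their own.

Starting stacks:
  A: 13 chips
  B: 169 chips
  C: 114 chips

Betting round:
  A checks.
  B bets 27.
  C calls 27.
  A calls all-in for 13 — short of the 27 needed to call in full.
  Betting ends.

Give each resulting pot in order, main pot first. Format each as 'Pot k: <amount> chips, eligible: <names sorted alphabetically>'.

Contributions: A=13, B=27, C=27
Pot levels (distinct totals of non-folded players): 13, 27
Layer 1-13: 13 each from A, B, C = 13*3 = 39 chips; eligible A, B, C
Layer 14-27: 14 each from B, C = 14*2 = 28 chips; eligible B, C

Pot 1: 39 chips, eligible: A, B, C
Pot 2: 28 chips, eligible: B, C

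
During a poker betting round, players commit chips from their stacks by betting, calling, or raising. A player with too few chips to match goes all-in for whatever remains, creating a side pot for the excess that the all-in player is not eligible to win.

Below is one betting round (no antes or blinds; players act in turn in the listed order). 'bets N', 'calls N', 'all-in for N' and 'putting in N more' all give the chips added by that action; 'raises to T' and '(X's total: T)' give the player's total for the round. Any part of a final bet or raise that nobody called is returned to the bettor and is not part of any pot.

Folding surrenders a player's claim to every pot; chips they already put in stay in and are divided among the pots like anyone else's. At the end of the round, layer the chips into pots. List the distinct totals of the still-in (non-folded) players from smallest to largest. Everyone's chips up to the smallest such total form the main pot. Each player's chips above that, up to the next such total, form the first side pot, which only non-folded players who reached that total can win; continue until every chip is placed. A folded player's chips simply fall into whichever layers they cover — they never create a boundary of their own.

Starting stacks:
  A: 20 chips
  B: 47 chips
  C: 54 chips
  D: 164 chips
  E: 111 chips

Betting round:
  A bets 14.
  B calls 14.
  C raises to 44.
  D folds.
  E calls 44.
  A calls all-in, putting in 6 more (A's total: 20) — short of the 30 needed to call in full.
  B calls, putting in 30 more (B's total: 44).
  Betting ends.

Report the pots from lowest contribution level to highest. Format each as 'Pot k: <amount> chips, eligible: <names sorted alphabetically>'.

Pot 1: 80 chips, eligible: A, B, C, E
Pot 2: 72 chips, eligible: B, C, E

Derivation:
Contributions: A=20, B=44, C=44, E=44
Folded: D
Pot levels (distinct totals of non-folded players): 20, 44
Layer 1-20: 20 each from A, B, C, E = 20*4 = 80 chips; eligible A, B, C, E
Layer 21-44: 24 each from B, C, E = 24*3 = 72 chips; eligible B, C, E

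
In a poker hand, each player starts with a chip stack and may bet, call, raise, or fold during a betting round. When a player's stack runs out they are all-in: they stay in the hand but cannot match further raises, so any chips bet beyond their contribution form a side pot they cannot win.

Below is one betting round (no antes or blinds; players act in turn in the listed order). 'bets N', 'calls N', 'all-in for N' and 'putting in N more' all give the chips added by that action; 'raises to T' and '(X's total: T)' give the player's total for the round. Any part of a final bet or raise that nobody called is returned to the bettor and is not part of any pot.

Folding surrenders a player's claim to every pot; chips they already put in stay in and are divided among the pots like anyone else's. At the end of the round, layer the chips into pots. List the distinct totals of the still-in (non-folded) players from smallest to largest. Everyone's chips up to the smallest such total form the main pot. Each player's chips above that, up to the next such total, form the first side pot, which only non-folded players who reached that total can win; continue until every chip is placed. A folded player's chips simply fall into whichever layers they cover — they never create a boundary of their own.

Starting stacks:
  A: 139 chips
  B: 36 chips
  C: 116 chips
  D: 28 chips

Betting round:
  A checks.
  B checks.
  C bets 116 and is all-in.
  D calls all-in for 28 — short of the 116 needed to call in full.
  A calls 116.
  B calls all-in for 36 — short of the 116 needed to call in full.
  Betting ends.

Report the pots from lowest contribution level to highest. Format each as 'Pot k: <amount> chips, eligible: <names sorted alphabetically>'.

Pot 1: 112 chips, eligible: A, B, C, D
Pot 2: 24 chips, eligible: A, B, C
Pot 3: 160 chips, eligible: A, C

Derivation:
Contributions: A=116, B=36, C=116, D=28
Pot levels (distinct totals of non-folded players): 28, 36, 116
Layer 1-28: 28 each from A, B, C, D = 28*4 = 112 chips; eligible A, B, C, D
Layer 29-36: 8 each from A, B, C = 8*3 = 24 chips; eligible A, B, C
Layer 37-116: 80 each from A, C = 80*2 = 160 chips; eligible A, C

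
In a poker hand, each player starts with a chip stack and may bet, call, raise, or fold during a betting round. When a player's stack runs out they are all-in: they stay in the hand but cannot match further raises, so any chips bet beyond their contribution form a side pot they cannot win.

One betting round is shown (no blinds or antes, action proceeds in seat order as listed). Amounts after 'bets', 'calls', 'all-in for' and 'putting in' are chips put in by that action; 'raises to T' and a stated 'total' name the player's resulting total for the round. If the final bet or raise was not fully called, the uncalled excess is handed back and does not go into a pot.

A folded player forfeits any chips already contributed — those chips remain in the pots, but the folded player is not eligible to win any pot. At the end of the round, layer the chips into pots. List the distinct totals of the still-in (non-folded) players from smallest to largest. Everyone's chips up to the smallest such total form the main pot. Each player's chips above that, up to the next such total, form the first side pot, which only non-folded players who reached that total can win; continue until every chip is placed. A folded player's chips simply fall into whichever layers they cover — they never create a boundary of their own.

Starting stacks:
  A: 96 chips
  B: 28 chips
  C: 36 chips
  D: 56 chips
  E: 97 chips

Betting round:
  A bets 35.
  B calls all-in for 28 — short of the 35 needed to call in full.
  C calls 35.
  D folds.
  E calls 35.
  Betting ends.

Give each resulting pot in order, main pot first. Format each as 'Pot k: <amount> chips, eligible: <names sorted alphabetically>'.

Pot 1: 112 chips, eligible: A, B, C, E
Pot 2: 21 chips, eligible: A, C, E

Derivation:
Contributions: A=35, B=28, C=35, E=35
Folded: D
Pot levels (distinct totals of non-folded players): 28, 35
Layer 1-28: 28 each from A, B, C, E = 28*4 = 112 chips; eligible A, B, C, E
Layer 29-35: 7 each from A, C, E = 7*3 = 21 chips; eligible A, C, E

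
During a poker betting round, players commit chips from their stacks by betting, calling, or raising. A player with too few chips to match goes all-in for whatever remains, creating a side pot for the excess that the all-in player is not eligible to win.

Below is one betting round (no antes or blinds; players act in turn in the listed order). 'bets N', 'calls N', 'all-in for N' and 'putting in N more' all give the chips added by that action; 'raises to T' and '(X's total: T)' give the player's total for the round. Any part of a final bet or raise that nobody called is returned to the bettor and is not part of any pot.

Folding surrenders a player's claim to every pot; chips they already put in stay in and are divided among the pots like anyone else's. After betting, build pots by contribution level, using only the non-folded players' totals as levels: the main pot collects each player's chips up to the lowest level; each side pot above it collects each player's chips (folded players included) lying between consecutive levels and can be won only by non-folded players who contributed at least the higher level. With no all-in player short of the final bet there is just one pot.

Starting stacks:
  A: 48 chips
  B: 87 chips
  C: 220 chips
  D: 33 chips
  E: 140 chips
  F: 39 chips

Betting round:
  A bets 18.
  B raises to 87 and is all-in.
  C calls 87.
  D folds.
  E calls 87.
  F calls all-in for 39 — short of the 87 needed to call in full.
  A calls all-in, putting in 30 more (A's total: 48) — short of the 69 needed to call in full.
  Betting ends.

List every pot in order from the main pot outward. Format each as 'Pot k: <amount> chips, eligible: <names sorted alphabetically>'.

Contributions: A=48, B=87, C=87, E=87, F=39
Folded: D
Pot levels (distinct totals of non-folded players): 39, 48, 87
Layer 1-39: 39 each from A, B, C, E, F = 39*5 = 195 chips; eligible A, B, C, E, F
Layer 40-48: 9 each from A, B, C, E = 9*4 = 36 chips; eligible A, B, C, E
Layer 49-87: 39 each from B, C, E = 39*3 = 117 chips; eligible B, C, E

Pot 1: 195 chips, eligible: A, B, C, E, F
Pot 2: 36 chips, eligible: A, B, C, E
Pot 3: 117 chips, eligible: B, C, E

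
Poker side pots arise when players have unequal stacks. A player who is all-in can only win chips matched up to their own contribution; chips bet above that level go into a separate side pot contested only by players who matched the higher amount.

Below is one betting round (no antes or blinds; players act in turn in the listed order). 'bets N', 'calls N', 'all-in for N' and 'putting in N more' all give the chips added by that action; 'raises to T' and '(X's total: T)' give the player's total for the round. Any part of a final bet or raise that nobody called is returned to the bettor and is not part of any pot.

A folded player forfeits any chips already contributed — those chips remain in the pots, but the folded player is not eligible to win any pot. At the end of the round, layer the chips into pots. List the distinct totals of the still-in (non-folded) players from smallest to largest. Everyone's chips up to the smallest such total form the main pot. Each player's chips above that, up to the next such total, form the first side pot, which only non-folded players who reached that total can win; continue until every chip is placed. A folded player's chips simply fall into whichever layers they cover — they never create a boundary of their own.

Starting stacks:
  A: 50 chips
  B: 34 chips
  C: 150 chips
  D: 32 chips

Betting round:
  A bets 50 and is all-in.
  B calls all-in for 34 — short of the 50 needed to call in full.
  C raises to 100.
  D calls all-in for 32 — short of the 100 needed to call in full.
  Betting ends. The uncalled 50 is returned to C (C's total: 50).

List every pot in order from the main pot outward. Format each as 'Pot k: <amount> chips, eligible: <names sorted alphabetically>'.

Contributions (after 50 returned to C): A=50, B=34, C=50, D=32
Pot levels (distinct totals of non-folded players): 32, 34, 50
Layer 1-32: 32 each from A, B, C, D = 32*4 = 128 chips; eligible A, B, C, D
Layer 33-34: 2 each from A, B, C = 2*3 = 6 chips; eligible A, B, C
Layer 35-50: 16 each from A, C = 16*2 = 32 chips; eligible A, C

Pot 1: 128 chips, eligible: A, B, C, D
Pot 2: 6 chips, eligible: A, B, C
Pot 3: 32 chips, eligible: A, C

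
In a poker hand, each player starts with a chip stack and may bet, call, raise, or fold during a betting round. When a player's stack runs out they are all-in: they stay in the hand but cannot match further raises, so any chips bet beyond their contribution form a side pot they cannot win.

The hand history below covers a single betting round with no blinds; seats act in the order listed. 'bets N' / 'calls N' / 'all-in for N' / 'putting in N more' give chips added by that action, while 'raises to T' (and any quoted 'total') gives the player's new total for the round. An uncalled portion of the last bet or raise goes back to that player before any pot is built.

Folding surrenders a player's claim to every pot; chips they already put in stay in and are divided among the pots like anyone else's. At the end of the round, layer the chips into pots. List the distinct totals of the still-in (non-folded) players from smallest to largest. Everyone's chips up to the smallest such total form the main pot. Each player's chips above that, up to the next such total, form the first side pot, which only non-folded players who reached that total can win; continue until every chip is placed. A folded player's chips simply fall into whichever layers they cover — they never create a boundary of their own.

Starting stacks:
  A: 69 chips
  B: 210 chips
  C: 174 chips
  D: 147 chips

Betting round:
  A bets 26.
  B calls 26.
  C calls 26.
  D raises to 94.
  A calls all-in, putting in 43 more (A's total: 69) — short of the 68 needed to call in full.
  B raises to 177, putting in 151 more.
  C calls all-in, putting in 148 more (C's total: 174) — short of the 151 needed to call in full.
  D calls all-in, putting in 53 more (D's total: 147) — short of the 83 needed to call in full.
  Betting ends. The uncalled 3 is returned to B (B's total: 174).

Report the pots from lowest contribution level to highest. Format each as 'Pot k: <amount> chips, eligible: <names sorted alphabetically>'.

Contributions (after 3 returned to B): A=69, B=174, C=174, D=147
Pot levels (distinct totals of non-folded players): 69, 147, 174
Layer 1-69: 69 each from A, B, C, D = 69*4 = 276 chips; eligible A, B, C, D
Layer 70-147: 78 each from B, C, D = 78*3 = 234 chips; eligible B, C, D
Layer 148-174: 27 each from B, C = 27*2 = 54 chips; eligible B, C

Pot 1: 276 chips, eligible: A, B, C, D
Pot 2: 234 chips, eligible: B, C, D
Pot 3: 54 chips, eligible: B, C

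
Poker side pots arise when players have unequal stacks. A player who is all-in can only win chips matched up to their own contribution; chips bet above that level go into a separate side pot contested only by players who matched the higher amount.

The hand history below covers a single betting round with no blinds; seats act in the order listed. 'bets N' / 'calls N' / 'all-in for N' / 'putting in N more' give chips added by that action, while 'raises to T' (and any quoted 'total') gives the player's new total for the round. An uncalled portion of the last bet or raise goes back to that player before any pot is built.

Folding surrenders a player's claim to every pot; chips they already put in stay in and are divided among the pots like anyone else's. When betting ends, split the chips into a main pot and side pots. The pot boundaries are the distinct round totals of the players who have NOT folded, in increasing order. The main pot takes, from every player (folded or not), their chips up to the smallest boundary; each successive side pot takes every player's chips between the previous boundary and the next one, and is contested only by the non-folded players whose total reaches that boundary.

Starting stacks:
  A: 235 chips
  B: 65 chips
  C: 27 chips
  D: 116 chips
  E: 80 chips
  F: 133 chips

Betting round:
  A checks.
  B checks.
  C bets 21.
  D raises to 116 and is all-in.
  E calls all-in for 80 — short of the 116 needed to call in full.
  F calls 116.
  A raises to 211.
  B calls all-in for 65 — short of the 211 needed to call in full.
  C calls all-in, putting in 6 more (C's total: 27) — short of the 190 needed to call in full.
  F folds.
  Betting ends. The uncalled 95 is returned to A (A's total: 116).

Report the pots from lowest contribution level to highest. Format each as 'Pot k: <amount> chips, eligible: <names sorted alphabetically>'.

Contributions (after 95 returned to A): A=116, B=65, C=27, D=116, E=80, F=116
Folded: F
Pot levels (distinct totals of non-folded players): 27, 65, 80, 116
Layer 1-27: 27 each from A, B, C, D, E, F = 27*6 = 162 chips; eligible A, B, C, D, E
Layer 28-65: 38 each from A, B, D, E, F = 38*5 = 190 chips; eligible A, B, D, E
Layer 66-80: 15 each from A, D, E, F = 15*4 = 60 chips; eligible A, D, E
Layer 81-116: 36 each from A, D, F = 36*3 = 108 chips; eligible A, D

Pot 1: 162 chips, eligible: A, B, C, D, E
Pot 2: 190 chips, eligible: A, B, D, E
Pot 3: 60 chips, eligible: A, D, E
Pot 4: 108 chips, eligible: A, D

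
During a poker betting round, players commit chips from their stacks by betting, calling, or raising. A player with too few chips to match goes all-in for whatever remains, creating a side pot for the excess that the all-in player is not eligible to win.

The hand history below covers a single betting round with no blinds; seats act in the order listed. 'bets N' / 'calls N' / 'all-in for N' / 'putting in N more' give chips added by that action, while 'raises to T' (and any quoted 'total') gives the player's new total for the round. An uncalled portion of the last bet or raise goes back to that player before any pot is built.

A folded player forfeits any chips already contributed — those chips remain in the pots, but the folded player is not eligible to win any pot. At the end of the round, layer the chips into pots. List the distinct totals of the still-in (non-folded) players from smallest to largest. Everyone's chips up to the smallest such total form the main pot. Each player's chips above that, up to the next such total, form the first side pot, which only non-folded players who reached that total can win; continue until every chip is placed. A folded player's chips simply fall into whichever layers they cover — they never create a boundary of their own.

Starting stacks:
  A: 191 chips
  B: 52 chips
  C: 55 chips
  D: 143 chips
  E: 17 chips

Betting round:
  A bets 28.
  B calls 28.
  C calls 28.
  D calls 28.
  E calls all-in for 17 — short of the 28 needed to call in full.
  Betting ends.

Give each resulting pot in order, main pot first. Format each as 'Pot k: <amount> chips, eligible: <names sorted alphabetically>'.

Contributions: A=28, B=28, C=28, D=28, E=17
Pot levels (distinct totals of non-folded players): 17, 28
Layer 1-17: 17 each from A, B, C, D, E = 17*5 = 85 chips; eligible A, B, C, D, E
Layer 18-28: 11 each from A, B, C, D = 11*4 = 44 chips; eligible A, B, C, D

Pot 1: 85 chips, eligible: A, B, C, D, E
Pot 2: 44 chips, eligible: A, B, C, D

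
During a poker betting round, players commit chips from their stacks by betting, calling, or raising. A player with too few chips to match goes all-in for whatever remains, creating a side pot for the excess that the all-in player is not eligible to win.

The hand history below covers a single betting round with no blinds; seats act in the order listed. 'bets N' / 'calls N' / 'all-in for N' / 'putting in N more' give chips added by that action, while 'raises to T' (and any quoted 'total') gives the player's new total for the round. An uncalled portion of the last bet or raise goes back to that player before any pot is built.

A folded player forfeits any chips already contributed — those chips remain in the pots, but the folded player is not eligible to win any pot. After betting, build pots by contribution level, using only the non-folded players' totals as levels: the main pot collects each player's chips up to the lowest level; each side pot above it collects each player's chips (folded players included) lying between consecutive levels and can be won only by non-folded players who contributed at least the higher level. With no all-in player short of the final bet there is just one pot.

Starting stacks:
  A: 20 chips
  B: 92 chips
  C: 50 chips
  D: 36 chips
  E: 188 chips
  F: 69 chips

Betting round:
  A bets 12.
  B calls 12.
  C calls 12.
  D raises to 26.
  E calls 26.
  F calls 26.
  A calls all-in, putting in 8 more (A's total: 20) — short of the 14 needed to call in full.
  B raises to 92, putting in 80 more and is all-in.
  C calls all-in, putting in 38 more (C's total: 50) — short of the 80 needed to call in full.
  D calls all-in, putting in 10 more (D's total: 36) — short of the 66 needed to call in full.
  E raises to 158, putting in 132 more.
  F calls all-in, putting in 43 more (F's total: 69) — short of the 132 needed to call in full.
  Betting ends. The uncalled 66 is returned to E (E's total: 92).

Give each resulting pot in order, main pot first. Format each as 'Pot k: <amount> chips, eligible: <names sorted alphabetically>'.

Pot 1: 120 chips, eligible: A, B, C, D, E, F
Pot 2: 80 chips, eligible: B, C, D, E, F
Pot 3: 56 chips, eligible: B, C, E, F
Pot 4: 57 chips, eligible: B, E, F
Pot 5: 46 chips, eligible: B, E

Derivation:
Contributions (after 66 returned to E): A=20, B=92, C=50, D=36, E=92, F=69
Pot levels (distinct totals of non-folded players): 20, 36, 50, 69, 92
Layer 1-20: 20 each from A, B, C, D, E, F = 20*6 = 120 chips; eligible A, B, C, D, E, F
Layer 21-36: 16 each from B, C, D, E, F = 16*5 = 80 chips; eligible B, C, D, E, F
Layer 37-50: 14 each from B, C, E, F = 14*4 = 56 chips; eligible B, C, E, F
Layer 51-69: 19 each from B, E, F = 19*3 = 57 chips; eligible B, E, F
Layer 70-92: 23 each from B, E = 23*2 = 46 chips; eligible B, E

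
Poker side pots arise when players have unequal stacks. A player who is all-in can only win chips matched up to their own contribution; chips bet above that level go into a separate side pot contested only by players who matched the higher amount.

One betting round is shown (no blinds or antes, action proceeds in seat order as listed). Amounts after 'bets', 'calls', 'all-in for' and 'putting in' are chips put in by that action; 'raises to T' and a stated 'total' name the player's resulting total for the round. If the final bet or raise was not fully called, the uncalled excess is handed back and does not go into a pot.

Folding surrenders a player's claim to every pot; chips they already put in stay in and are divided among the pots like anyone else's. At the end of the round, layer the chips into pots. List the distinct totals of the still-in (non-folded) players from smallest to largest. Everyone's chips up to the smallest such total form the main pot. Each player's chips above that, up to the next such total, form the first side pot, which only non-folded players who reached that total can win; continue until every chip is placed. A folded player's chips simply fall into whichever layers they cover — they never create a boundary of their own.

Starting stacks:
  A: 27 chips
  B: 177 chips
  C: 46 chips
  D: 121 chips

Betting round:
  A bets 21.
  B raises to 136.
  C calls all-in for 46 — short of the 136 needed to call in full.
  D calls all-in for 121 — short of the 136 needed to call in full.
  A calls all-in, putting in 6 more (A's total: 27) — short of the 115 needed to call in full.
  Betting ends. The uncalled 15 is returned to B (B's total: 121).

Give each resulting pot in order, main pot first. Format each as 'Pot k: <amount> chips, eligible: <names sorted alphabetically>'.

Contributions (after 15 returned to B): A=27, B=121, C=46, D=121
Pot levels (distinct totals of non-folded players): 27, 46, 121
Layer 1-27: 27 each from A, B, C, D = 27*4 = 108 chips; eligible A, B, C, D
Layer 28-46: 19 each from B, C, D = 19*3 = 57 chips; eligible B, C, D
Layer 47-121: 75 each from B, D = 75*2 = 150 chips; eligible B, D

Pot 1: 108 chips, eligible: A, B, C, D
Pot 2: 57 chips, eligible: B, C, D
Pot 3: 150 chips, eligible: B, D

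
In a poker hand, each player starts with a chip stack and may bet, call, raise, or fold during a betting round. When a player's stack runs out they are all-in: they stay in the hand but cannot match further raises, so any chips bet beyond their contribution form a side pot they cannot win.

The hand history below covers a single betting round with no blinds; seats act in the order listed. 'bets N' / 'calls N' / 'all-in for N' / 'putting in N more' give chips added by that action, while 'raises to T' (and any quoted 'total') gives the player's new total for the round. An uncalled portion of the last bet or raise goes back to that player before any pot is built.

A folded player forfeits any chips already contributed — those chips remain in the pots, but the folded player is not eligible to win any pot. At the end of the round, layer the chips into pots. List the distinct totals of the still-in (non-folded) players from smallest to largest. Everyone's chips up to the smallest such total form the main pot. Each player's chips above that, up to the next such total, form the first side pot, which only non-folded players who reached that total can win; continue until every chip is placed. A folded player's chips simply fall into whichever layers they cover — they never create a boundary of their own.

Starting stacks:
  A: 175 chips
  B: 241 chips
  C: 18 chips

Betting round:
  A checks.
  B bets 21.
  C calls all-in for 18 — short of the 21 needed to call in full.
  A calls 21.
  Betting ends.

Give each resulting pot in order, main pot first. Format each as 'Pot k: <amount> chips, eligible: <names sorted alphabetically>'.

Contributions: A=21, B=21, C=18
Pot levels (distinct totals of non-folded players): 18, 21
Layer 1-18: 18 each from A, B, C = 18*3 = 54 chips; eligible A, B, C
Layer 19-21: 3 each from A, B = 3*2 = 6 chips; eligible A, B

Pot 1: 54 chips, eligible: A, B, C
Pot 2: 6 chips, eligible: A, B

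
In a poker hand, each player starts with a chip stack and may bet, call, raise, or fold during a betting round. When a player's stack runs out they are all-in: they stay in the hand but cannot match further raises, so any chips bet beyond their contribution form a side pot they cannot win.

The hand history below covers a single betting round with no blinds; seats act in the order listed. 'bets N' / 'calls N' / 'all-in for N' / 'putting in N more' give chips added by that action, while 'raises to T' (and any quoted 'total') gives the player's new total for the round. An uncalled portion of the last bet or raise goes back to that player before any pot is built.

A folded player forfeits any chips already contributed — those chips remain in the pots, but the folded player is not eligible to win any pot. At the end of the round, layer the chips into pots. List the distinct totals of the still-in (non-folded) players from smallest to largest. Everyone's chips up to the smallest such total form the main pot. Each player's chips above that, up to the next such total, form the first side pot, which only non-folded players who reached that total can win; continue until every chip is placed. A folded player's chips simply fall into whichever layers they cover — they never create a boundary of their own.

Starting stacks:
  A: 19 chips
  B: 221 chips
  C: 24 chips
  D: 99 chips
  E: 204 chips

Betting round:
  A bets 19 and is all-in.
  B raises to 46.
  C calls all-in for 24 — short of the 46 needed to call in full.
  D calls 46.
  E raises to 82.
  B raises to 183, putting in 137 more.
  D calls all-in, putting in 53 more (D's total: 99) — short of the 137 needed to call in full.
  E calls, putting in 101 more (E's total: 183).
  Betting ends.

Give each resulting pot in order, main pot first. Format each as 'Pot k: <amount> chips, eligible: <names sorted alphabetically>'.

Pot 1: 95 chips, eligible: A, B, C, D, E
Pot 2: 20 chips, eligible: B, C, D, E
Pot 3: 225 chips, eligible: B, D, E
Pot 4: 168 chips, eligible: B, E

Derivation:
Contributions: A=19, B=183, C=24, D=99, E=183
Pot levels (distinct totals of non-folded players): 19, 24, 99, 183
Layer 1-19: 19 each from A, B, C, D, E = 19*5 = 95 chips; eligible A, B, C, D, E
Layer 20-24: 5 each from B, C, D, E = 5*4 = 20 chips; eligible B, C, D, E
Layer 25-99: 75 each from B, D, E = 75*3 = 225 chips; eligible B, D, E
Layer 100-183: 84 each from B, E = 84*2 = 168 chips; eligible B, E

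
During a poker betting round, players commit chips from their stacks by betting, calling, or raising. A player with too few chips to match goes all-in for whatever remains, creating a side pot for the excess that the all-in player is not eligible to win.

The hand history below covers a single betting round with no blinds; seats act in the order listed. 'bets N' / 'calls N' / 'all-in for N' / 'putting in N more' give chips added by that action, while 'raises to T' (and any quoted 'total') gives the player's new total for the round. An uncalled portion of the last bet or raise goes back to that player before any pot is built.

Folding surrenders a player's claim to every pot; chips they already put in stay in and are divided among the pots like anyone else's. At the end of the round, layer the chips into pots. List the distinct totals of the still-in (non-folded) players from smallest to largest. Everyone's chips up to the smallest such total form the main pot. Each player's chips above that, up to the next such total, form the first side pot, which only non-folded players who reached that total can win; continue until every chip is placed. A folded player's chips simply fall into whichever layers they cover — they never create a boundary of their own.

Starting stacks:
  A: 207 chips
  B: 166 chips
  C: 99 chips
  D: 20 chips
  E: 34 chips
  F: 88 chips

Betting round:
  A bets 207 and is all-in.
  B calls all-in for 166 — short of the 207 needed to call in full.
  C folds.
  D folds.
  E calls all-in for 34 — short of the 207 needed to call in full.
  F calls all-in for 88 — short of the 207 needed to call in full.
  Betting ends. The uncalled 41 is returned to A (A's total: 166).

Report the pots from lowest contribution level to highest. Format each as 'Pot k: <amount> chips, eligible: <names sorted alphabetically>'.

Contributions (after 41 returned to A): A=166, B=166, E=34, F=88
Folded: C, D
Pot levels (distinct totals of non-folded players): 34, 88, 166
Layer 1-34: 34 each from A, B, E, F = 34*4 = 136 chips; eligible A, B, E, F
Layer 35-88: 54 each from A, B, F = 54*3 = 162 chips; eligible A, B, F
Layer 89-166: 78 each from A, B = 78*2 = 156 chips; eligible A, B

Pot 1: 136 chips, eligible: A, B, E, F
Pot 2: 162 chips, eligible: A, B, F
Pot 3: 156 chips, eligible: A, B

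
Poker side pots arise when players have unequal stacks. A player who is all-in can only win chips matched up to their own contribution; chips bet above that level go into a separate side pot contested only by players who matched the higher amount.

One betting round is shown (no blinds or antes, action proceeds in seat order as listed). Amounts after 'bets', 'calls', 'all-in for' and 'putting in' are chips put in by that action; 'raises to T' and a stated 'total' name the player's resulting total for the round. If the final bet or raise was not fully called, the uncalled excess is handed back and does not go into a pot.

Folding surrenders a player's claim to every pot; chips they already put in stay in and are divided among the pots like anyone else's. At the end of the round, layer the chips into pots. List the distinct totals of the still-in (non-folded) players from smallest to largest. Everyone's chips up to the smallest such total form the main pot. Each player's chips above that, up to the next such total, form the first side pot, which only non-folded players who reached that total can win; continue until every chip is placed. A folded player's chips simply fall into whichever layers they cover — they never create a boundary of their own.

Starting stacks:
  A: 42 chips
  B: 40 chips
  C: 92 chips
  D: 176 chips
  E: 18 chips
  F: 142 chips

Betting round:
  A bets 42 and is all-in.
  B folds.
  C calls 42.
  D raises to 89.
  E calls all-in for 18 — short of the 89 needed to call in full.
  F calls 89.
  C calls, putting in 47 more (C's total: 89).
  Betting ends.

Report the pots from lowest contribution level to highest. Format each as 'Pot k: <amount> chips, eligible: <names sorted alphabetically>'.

Contributions: A=42, C=89, D=89, E=18, F=89
Folded: B
Pot levels (distinct totals of non-folded players): 18, 42, 89
Layer 1-18: 18 each from A, C, D, E, F = 18*5 = 90 chips; eligible A, C, D, E, F
Layer 19-42: 24 each from A, C, D, F = 24*4 = 96 chips; eligible A, C, D, F
Layer 43-89: 47 each from C, D, F = 47*3 = 141 chips; eligible C, D, F

Pot 1: 90 chips, eligible: A, C, D, E, F
Pot 2: 96 chips, eligible: A, C, D, F
Pot 3: 141 chips, eligible: C, D, F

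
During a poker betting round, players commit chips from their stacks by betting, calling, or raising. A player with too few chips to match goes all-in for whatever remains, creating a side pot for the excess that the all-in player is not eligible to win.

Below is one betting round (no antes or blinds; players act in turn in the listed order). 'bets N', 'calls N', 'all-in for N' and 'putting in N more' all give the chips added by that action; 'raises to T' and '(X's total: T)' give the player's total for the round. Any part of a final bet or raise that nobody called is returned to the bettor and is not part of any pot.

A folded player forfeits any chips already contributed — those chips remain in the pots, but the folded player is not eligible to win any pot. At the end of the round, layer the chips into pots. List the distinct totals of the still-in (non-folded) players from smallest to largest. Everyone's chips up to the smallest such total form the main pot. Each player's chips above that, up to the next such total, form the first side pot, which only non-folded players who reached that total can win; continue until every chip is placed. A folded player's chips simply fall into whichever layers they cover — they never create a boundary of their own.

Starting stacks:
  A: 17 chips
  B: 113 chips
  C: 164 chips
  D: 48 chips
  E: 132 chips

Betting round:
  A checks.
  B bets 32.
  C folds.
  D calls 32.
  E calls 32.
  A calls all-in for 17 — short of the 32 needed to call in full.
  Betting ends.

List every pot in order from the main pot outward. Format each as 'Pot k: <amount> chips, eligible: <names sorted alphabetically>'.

Pot 1: 68 chips, eligible: A, B, D, E
Pot 2: 45 chips, eligible: B, D, E

Derivation:
Contributions: A=17, B=32, D=32, E=32
Folded: C
Pot levels (distinct totals of non-folded players): 17, 32
Layer 1-17: 17 each from A, B, D, E = 17*4 = 68 chips; eligible A, B, D, E
Layer 18-32: 15 each from B, D, E = 15*3 = 45 chips; eligible B, D, E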